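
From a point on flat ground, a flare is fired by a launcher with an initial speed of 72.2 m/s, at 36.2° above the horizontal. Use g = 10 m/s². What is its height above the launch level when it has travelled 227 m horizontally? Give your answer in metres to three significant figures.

vₓ = 72.20 cos 36.2° = 58.26 m/s; v_y0 = 72.20 sin 36.2° = 42.64 m/s.
At x = 227 m, t = x/vₓ = 227/58.26 = 3.896 s.
Height: y = v_y0 t − ½ g t² = 42.64 × 3.896 − 5.000 × 3.896² = 166.1 − 75.90 = 90.24 m.

90.2 m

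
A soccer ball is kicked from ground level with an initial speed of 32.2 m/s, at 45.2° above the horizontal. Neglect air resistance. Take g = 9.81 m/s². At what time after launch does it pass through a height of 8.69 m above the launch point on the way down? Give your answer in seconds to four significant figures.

Resolve: vₓ = 32.20 cos 45.2° = 22.69 m/s and v_y0 = 32.20 sin 45.2° = 22.85 m/s.
Height y(t) = 22.85 t − 4.905 t² = 8.69 gives 4.905 t² − 22.85 t + 8.69 = 0.
t = [22.85 ± √(22.85² − 2·9.81·8.69)] / 9.81 = (22.85 ± 18.75) / 9.81, so t = 0.4178 s or t = 4.240 s.
The descending-branch root is 4.240 s.

4.240 s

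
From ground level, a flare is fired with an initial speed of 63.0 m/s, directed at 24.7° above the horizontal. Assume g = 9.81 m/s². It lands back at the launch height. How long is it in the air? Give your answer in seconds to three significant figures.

vₓ = 63.00 cos 24.7° = 57.24 m/s; v_y0 = 63.00 sin 24.7° = 26.33 m/s.
It returns to y = 0 when t = 2 v_y0 / g = 2(26.33)/9.81 = 5.367 s.

5.37 s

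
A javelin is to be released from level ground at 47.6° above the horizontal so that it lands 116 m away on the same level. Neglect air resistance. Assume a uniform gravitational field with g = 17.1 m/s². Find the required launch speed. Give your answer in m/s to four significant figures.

Level-ground range: R = v₀² sin(2θ)/g, so v₀ = √(gR / sin 2θ).
v₀ = √(17.1 × 116 / sin 95.20°) = √(1984 / 0.9959) = √1991.8 = 44.63 m/s.

44.63 m/s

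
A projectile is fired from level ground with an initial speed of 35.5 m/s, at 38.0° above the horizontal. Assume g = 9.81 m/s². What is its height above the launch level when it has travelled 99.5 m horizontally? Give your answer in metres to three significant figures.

vₓ = 35.50 cos 38.0° = 27.97 m/s; v_y0 = 35.50 sin 38.0° = 21.86 m/s.
At x = 99.5 m, t = x/vₓ = 99.5/27.97 = 3.557 s.
Height: y = v_y0 t − ½ g t² = 21.86 × 3.557 − 4.905 × 3.557² = 77.74 − 62.05 = 15.68 m.

15.7 m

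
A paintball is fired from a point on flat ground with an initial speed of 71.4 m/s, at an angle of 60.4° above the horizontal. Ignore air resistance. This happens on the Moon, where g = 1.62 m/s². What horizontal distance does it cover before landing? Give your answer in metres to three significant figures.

2700 m

Resolve: vₓ = 71.40 cos 60.4° = 35.27 m/s and v_y0 = 71.40 sin 60.4° = 62.08 m/s.
Time aloft: T = 2 v_y0 / g = 2 × 62.08 / 1.62 = 76.64 s.
Range: R = vₓ T = 35.27 × 76.64 = 2703 m.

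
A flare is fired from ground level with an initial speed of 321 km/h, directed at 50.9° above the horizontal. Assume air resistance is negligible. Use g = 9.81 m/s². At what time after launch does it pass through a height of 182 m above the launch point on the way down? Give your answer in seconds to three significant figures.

10.6 s

Convert: 321 km/h = 321/3.6 = 89.17 m/s.
Components: vₓ = 89.17 cos 50.9° = 56.24 m/s, v_y0 = 89.17 sin 50.9° = 69.20 m/s.
Set y = v_y0 t − ½ g t² = 182: 4.905 t² − 69.20 t + 182 = 0.
t = [69.20 ± √(69.20² − 2·9.81·182)] / 9.81 = (69.20 ± 34.89) / 9.81, so t = 3.497 s or t = 10.61 s.
The descending-branch root is 10.61 s.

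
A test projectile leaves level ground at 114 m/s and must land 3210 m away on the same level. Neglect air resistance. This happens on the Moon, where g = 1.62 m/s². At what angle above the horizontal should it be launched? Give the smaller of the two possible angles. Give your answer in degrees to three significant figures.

11.8°

From R = (v₀²/g) sin 2θ: sin 2θ = 1.62 × 3210 / 12996 = 0.4001.
2θ = 23.59° or 180° − 23.59° = 156.4°, so θ = 11.79° or 78.21°.
The smaller angle is 11.79°.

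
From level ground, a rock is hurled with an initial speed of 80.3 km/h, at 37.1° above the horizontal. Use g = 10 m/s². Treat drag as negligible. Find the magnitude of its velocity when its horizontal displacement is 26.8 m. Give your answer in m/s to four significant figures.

17.86 m/s

Convert: 80.3 km/h = 80.3/3.6 = 22.31 m/s.
Components: vₓ = 22.31 cos 37.1° = 17.79 m/s, v_y0 = 22.31 sin 37.1° = 13.45 m/s.
x = vₓ t ⇒ t = 26.8/17.79 = 1.506 s.
Vertical velocity there: v_y = v_y0 − g t = 13.45 − 10.0 × 1.506 = −1.609 m/s.
Speed: √(vₓ² + v_y²) = √(17.79² + 1.609²) = 17.86 m/s.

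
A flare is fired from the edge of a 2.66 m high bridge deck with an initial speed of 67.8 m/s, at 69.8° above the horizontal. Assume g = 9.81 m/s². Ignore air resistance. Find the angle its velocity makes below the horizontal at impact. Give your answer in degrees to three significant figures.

Resolve: vₓ = 67.80 cos 69.8° = 23.41 m/s and v_y0 = 67.80 sin 69.8° = 63.63 m/s.
Vertical motion (up positive, ground at y = 0): 4.905 t² − (63.63) t − 2.66 = 0, so t = (63.63 + √(63.63² + 2·9.81·2.66)) / 9.81 = (63.63 + 64.04) / 9.81 = 13.01 s.
At impact: v_y = v_y0 − g t = −64.04 m/s; vₓ = 23.41 m/s.
Angle below horizontal: arctan(|v_y|/vₓ) = arctan(64.04/23.41) = 69.92°.

69.9°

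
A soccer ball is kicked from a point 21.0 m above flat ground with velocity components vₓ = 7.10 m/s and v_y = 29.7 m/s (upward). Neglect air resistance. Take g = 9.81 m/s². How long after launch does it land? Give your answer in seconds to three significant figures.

6.69 s

Vertical motion (up positive, ground at y = 0): 4.905 t² − (29.70) t − 21.0 = 0, so t = (29.70 + √(29.70² + 2·9.81·21.0)) / 9.81 = (29.70 + 35.97) / 9.81 = 6.695 s.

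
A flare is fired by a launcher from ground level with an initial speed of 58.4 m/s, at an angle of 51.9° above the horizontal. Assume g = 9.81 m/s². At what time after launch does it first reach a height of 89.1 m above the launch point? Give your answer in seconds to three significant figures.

2.74 s

vₓ = 58.40 cos 51.9° = 36.03 m/s; v_y0 = 58.40 sin 51.9° = 45.96 m/s.
Require v_y0 t − ½ g t² = 89.1, i.e. 4.905 t² − 45.96 t + 89.1 = 0.
Quadratic formula: t = (45.96 ± √363.90) / 9.81 = (45.96 ± 19.08) / 9.81 → t = 2.740 s or 6.629 s.
The first (ascending) time is 2.740 s.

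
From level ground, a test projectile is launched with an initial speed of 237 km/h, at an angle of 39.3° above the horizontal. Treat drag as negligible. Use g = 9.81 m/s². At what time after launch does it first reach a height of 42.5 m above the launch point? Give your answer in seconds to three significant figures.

Convert: 237 km/h = 237/3.6 = 65.83 m/s.
vₓ = 65.83 cos 39.3° = 50.94 m/s; v_y0 = 65.83 sin 39.3° = 41.70 m/s.
Require v_y0 t − ½ g t² = 42.5, i.e. 4.905 t² − 41.70 t + 42.5 = 0.
t = [41.70 ± √(41.70² − 2·9.81·42.5)] / 9.81 = (41.70 ± 30.08) / 9.81, so t = 1.184 s or t = 7.317 s.
The first (ascending) time is 1.184 s.

1.18 s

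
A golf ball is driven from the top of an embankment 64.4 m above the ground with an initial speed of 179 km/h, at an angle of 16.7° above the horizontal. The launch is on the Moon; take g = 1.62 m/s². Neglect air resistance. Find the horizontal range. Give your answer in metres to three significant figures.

Convert: 179 km/h = 179/3.6 = 49.72 m/s.
vₓ = 49.72 cos 16.7° = 47.63 m/s; v_y0 = 49.72 sin 16.7° = 14.29 m/s.
With up positive and y = 0 at the ground: y(t) = 64.4 + (14.29) t − 0.8100 t². Setting y = 0 and taking the positive root: t = [14.29 + √(14.29² + 2·1.62·64.4)] / 1.62 = (14.29 + 20.32) / 1.62 = 21.36 s.
Horizontal distance: R = vₓ t = 47.63 × 21.36 = 1017 m.

1020 m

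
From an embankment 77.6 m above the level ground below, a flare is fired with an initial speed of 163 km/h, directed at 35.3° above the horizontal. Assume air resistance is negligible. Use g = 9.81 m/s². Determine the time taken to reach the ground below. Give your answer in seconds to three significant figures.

7.46 s

Convert: 163 km/h = 163/3.6 = 45.28 m/s.
Components: vₓ = 45.28 cos 35.3° = 36.95 m/s, v_y0 = 45.28 sin 35.3° = 26.16 m/s.
Vertical motion (up positive, ground at y = 0): 4.905 t² − (26.16) t − 77.6 = 0, so t = (26.16 + √(26.16² + 2·9.81·77.6)) / 9.81 = (26.16 + 46.98) / 9.81 = 7.456 s.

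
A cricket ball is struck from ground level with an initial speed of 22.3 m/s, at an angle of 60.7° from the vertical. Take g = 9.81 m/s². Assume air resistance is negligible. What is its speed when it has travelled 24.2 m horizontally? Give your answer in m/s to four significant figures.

19.49 m/s

Horizontal component vₓ = 22.30 sin 60.7° = 19.45 m/s; vertical v_y0 = 22.30 cos 60.7° = 10.91 m/s.
Time to reach x = 24.2 m: t = x/vₓ = 24.2/19.45 = 1.244 s.
Vertical velocity there: v_y = v_y0 − g t = 10.91 − 9.81 × 1.244 = −1.294 m/s.
Speed: √(vₓ² + v_y²) = √(19.45² + 1.294²) = 19.49 m/s.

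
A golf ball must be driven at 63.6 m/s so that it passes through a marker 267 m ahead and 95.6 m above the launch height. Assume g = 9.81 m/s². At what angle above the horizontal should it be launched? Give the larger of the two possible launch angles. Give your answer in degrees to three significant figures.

64.2°

Trajectory: y = x tanθ − g x² (1 + tan²θ)/(2v₀²). With x = 267, y = 95.6, v₀ = 63.6, g = 9.81:
86.45 tan²θ − 267 tanθ + (182.0) = 0.
tanθ = [267 ± √(267² − 4 × 86.45 × (182.0))] / (2 × 86.45) = (267 ± 91.32) / 172.9, giving tanθ = 1.016 or 2.073.
θ = 45.46° or 64.24°; the larger is 64.24°.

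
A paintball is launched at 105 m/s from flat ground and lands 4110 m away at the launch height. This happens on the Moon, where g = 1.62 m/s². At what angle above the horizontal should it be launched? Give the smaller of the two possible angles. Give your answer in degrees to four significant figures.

From R = (v₀²/g) sin 2θ: sin 2θ = 1.62 × 4110 / 11025 = 0.6039.
2θ = 37.15° or 180° − 37.15° = 142.8°, so θ = 18.58° or 71.42°.
The smaller angle is 18.58°.

18.58°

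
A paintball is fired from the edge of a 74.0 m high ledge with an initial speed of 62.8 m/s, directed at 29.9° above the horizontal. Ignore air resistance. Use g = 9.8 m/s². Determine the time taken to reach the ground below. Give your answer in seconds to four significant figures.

Horizontal component vₓ = 62.80 cos 29.9° = 54.44 m/s; vertical v_y0 = 62.80 sin 29.9° = 31.31 m/s.
The projectile lands when y = 74.0 + (31.31) t − ½·9.80·t² = 0. Positive root: t = (31.31 + √(31.31² + 2·9.80·74.0)) / 9.80 = (31.31 + 49.30) / 9.80 = 8.225 s.

8.225 s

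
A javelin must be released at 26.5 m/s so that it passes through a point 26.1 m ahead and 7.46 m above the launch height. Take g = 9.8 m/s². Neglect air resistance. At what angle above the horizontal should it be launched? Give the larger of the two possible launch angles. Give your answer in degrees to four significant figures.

78.63°

Trajectory: y = x tanθ − g x² (1 + tan²θ)/(2v₀²). With x = 26.1, y = 7.46, v₀ = 26.5, g = 9.80:
4.753 tan²θ − 26.1 tanθ + (12.21) = 0.
tanθ = [26.1 ± √(26.1² − 4 × 4.753 × (12.21))] / (2 × 4.753) = (26.1 ± 21.19) / 9.506, giving tanθ = 0.5165 or 4.975.
θ = 27.32° or 78.63°; the larger is 78.63°.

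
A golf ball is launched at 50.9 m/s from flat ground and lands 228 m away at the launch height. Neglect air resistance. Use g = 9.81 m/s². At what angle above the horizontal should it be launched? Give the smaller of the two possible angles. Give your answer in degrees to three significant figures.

29.8°

From R = (v₀²/g) sin 2θ: sin 2θ = 9.81 × 228 / 2590.8 = 0.8633.
2θ = 59.69° or 180° − 59.69° = 120.3°, so θ = 29.85° or 60.15°.
The smaller angle is 29.85°.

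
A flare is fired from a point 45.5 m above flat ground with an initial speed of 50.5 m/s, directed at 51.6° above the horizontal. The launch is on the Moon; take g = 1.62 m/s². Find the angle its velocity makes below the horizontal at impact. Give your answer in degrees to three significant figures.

Components: vₓ = 50.50 cos 51.6° = 31.37 m/s, v_y0 = 50.50 sin 51.6° = 39.58 m/s.
Vertical motion (up positive, ground at y = 0): 0.8100 t² − (39.58) t − 45.5 = 0, so t = (39.58 + √(39.58² + 2·1.62·45.5)) / 1.62 = (39.58 + 41.40) / 1.62 = 49.98 s.
At impact: v_y = v_y0 − g t = −41.40 m/s; vₓ = 31.37 m/s.
Angle below horizontal: arctan(|v_y|/vₓ) = arctan(41.40/31.37) = 52.85°.

52.8°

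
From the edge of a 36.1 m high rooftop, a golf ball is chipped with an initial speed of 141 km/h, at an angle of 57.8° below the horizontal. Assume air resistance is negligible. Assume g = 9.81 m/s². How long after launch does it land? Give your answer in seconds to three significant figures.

0.954 s

Convert: 141 km/h = 141/3.6 = 39.17 m/s.
Horizontal component vₓ = 39.17 cos 57.8° = 20.87 m/s; vertical v_y0 = −33.14 m/s (downward).
With up positive and y = 0 at the ground: y(t) = 36.1 + (−33.14) t − 4.905 t². Setting y = 0 and taking the positive root: t = [−33.14 + √(33.14² + 2·9.81·36.1)] / 9.81 = (−33.14 + 42.51) / 9.81 = 0.9544 s.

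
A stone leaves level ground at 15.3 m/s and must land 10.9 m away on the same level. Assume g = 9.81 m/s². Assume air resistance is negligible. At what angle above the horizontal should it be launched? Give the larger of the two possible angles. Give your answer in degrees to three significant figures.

R = v₀² sin 2θ / g gives sin 2θ = gR/v₀² = 9.81·10.9/15.3² = 0.4568.
2θ = 27.18° or 180° − 27.18° = 152.8°, so θ = 13.59° or 76.41°.
The larger angle is 76.41°.

76.4°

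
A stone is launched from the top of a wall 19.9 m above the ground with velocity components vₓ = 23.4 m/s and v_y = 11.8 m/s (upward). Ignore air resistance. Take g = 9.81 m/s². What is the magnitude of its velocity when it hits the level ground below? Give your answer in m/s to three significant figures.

32.8 m/s

Vertical motion (up positive, ground at y = 0): 4.905 t² − (11.80) t − 19.9 = 0, so t = (11.80 + √(11.80² + 2·9.81·19.9)) / 9.81 = (11.80 + 23.01) / 9.81 = 3.549 s.
Vertical velocity at impact: v_y = v_y0 − g t = 11.80 − 9.81 × 3.549 = −23.01 m/s.
Speed: |v| = √(vₓ² + v_y²) = √(23.40² + 23.01²) = 32.82 m/s.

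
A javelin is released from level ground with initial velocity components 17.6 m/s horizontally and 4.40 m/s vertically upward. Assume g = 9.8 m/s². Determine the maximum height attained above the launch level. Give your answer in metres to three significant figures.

0.988 m

Peak height H = v_y0² / (2g) = 19.360 / 19.60 = 0.9878 m.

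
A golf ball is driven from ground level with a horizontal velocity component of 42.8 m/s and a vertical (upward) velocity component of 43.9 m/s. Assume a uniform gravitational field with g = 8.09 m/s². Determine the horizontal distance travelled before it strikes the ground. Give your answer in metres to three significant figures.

Time aloft: T = 2 v_y0 / g = 2 × 43.90 / 8.09 = 10.85 s.
Range: R = vₓ T = 42.80 × 10.85 = 464.5 m.

465 m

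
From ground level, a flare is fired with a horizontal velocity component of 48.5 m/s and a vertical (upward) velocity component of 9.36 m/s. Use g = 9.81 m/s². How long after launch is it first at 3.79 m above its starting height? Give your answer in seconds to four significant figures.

0.5831 s

Set y = v_y0 t − ½ g t² = 3.79: 4.905 t² − 9.360 t + 3.79 = 0.
Quadratic formula: t = (9.360 ± √13.250) / 9.81 = (9.360 ± 3.640) / 9.81 → t = 0.5831 s or 1.325 s.
The first (ascending) time is 0.5831 s.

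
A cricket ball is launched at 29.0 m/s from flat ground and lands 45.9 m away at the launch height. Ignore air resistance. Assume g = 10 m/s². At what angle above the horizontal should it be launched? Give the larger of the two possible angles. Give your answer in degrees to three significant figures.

From R = (v₀²/g) sin 2θ: sin 2θ = 10.0 × 45.9 / 841.00 = 0.5458.
2θ = 33.08° or 180° − 33.08° = 146.9°, so θ = 16.54° or 73.46°.
The larger angle is 73.46°.

73.5°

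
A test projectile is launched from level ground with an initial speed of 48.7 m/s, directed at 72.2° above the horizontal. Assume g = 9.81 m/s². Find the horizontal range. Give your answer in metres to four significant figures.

Resolve: vₓ = 48.70 cos 72.2° = 14.89 m/s and v_y0 = 48.70 sin 72.2° = 46.37 m/s.
Flight time T = 2 v_y0 / g = 9.453 s.
Range: R = vₓ T = 14.89 × 9.453 = 140.7 m.

140.7 m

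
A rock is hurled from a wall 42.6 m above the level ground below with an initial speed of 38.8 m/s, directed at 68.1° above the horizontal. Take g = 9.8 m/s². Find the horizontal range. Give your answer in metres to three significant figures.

121 m

Resolve: vₓ = 38.80 cos 68.1° = 14.47 m/s and v_y0 = 38.80 sin 68.1° = 36.00 m/s.
The projectile lands when y = 42.6 + (36.00) t − ½·9.80·t² = 0. Positive root: t = (36.00 + √(36.00² + 2·9.80·42.6)) / 9.80 = (36.00 + 46.16) / 9.80 = 8.384 s.
Horizontal distance: R = vₓ t = 14.47 × 8.384 = 121.3 m.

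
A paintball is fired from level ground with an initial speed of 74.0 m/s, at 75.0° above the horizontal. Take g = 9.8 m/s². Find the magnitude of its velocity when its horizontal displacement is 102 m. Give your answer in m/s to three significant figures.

Components: vₓ = 74.00 cos 75.0° = 19.15 m/s, v_y0 = 74.00 sin 75.0° = 71.48 m/s.
Time to reach x = 102 m: t = x/vₓ = 102/19.15 = 5.326 s.
Vertical velocity there: v_y = v_y0 − g t = 71.48 − 9.80 × 5.326 = 19.29 m/s.
Speed: √(vₓ² + v_y²) = √(19.15² + 19.29²) = 27.18 m/s.

27.2 m/s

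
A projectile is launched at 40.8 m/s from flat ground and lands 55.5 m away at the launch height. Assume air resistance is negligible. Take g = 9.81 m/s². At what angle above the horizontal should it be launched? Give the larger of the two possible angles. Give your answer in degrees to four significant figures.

R = v₀² sin 2θ / g gives sin 2θ = gR/v₀² = 9.81·55.5/40.8² = 0.3271.
2θ = 19.09° or 180° − 19.09° = 160.9°, so θ = 9.546° or 80.45°.
The larger angle is 80.45°.

80.45°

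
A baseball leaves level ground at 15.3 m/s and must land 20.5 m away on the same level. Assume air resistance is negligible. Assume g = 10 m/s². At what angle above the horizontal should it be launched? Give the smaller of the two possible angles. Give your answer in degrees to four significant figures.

30.57°

From R = (v₀²/g) sin 2θ: sin 2θ = 10.0 × 20.5 / 234.09 = 0.8757.
2θ = 61.13° or 180° − 61.13° = 118.9°, so θ = 30.57° or 59.43°.
The smaller angle is 30.57°.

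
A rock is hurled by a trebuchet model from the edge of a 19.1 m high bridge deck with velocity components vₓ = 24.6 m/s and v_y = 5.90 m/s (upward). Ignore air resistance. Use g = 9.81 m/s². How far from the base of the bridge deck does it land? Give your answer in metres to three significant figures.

65.5 m

The projectile lands when y = 19.1 + (5.900) t − ½·9.81·t² = 0. Positive root: t = (5.900 + √(5.900² + 2·9.81·19.1)) / 9.81 = (5.900 + 20.24) / 9.81 = 2.664 s.
Horizontal distance: R = vₓ t = 24.60 × 2.664 = 65.54 m.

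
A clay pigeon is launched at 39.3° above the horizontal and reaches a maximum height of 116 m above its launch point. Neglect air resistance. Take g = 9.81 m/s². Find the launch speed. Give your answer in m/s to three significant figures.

At the peak v_y = 0, so v_y0 = √(2gH) = √(2 × 9.81 × 116) = 47.71 m/s.
v_y0 = v₀ sin θ ⇒ v₀ = 47.71 / sin 39.3° = 75.32 m/s.

75.3 m/s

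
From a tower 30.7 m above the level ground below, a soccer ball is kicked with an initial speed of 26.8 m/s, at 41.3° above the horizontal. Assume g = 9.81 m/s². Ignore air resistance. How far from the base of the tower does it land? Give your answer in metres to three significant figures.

98.4 m

Resolve: vₓ = 26.80 cos 41.3° = 20.13 m/s and v_y0 = 26.80 sin 41.3° = 17.69 m/s.
With up positive and y = 0 at the ground: y(t) = 30.7 + (17.69) t − 4.905 t². Setting y = 0 and taking the positive root: t = [17.69 + √(17.69² + 2·9.81·30.7)] / 9.81 = (17.69 + 30.25) / 9.81 = 4.887 s.
Horizontal distance: R = vₓ t = 20.13 × 4.887 = 98.39 m.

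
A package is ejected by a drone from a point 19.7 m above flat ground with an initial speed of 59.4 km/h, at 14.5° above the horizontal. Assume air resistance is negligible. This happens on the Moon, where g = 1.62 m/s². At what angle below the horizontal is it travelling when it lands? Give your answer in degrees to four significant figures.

29.38°

Convert: 59.4 km/h = 59.4/3.6 = 16.50 m/s.
Horizontal component vₓ = 16.50 cos 14.5° = 15.97 m/s; vertical v_y0 = 16.50 sin 14.5° = 4.131 m/s.
Vertical motion (up positive, ground at y = 0): 0.8100 t² − (4.131) t − 19.7 = 0, so t = (4.131 + √(4.131² + 2·1.62·19.7)) / 1.62 = (4.131 + 8.994) / 1.62 = 8.102 s.
At impact: v_y = v_y0 − g t = −8.994 m/s; vₓ = 15.97 m/s.
Angle below horizontal: arctan(|v_y|/vₓ) = arctan(8.994/15.97) = 29.38°.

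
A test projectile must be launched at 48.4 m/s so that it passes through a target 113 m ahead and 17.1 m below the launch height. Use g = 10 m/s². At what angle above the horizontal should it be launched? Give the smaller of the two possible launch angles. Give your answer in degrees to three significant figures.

5.25°

Trajectory: y = x tanθ − g x² (1 + tan²θ)/(2v₀²). With x = 113, y = −17.1, v₀ = 48.4, g = 10.0:
27.25 tan²θ − 113 tanθ + (10.15) = 0.
tanθ = [113 ± √(113² − 4 × 27.25 × (10.15))] / (2 × 27.25) = (113 ± 108.0) / 54.51, giving tanθ = 0.09190 or 4.054.
θ = 5.251° or 76.14°; the smaller is 5.251°.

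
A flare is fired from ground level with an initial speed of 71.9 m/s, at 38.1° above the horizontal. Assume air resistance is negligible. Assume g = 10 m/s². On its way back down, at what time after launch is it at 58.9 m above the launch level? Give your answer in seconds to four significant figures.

vₓ = 71.90 cos 38.1° = 56.58 m/s; v_y0 = 71.90 sin 38.1° = 44.36 m/s.
Set y = v_y0 t − ½ g t² = 58.9: 5.000 t² − 44.36 t + 58.9 = 0.
t = [44.36 ± √(44.36² − 2·10.0·58.9)] / 10.0 = (44.36 ± 28.11) / 10.0, so t = 1.625 s or t = 7.248 s.
The descending-branch root is 7.248 s.

7.248 s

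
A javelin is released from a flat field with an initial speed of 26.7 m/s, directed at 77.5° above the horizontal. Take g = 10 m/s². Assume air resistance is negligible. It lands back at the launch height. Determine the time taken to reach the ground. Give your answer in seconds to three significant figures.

5.21 s

vₓ = 26.70 cos 77.5° = 5.779 m/s; v_y0 = 26.70 sin 77.5° = 26.07 m/s.
It returns to y = 0 when t = 2 v_y0 / g = 2(26.07)/10.0 = 5.213 s.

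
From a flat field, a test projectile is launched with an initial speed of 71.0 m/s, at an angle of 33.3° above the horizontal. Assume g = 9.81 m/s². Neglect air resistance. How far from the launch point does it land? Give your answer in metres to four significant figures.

471.6 m

Resolve: vₓ = 71.00 cos 33.3° = 59.34 m/s and v_y0 = 71.00 sin 33.3° = 38.98 m/s.
Flight time T = 2 v_y0 / g = 7.947 s.
Horizontal distance R = vₓ T = 59.34 × 7.947 = 471.6 m.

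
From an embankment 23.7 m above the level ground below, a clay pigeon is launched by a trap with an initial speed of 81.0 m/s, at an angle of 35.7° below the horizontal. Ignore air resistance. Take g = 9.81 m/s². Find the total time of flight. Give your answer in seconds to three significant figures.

0.478 s

vₓ = 81.00 cos 35.7° = 65.78 m/s; v_y0 = −47.27 m/s (downward).
Vertical motion (up positive, ground at y = 0): 4.905 t² − (−47.27) t − 23.7 = 0, so t = (−47.27 + √(47.27² + 2·9.81·23.7)) / 9.81 = (−47.27 + 51.95) / 9.81 = 0.4777 s.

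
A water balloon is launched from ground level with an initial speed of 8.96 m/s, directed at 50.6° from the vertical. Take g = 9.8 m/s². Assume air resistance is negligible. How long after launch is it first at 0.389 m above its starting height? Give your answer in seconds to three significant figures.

Horizontal component vₓ = 8.960 sin 50.6° = 6.924 m/s; vertical v_y0 = 8.960 cos 50.6° = 5.687 m/s.
Require v_y0 t − ½ g t² = 0.389, i.e. 4.900 t² − 5.687 t + 0.389 = 0.
Quadratic formula: t = (5.687 ± √24.720) / 9.80 = (5.687 ± 4.972) / 9.80 → t = 0.07299 s or 1.088 s.
The first (ascending) time is 0.07299 s.

0.0730 s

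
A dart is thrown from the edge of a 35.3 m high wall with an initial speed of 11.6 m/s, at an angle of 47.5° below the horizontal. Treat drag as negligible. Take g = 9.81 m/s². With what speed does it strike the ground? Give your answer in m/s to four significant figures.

28.76 m/s

Horizontal component vₓ = 11.60 cos 47.5° = 7.837 m/s; vertical v_y0 = −8.552 m/s (downward).
With up positive and y = 0 at the ground: y(t) = 35.3 + (−8.552) t − 4.905 t². Setting y = 0 and taking the positive root: t = [−8.552 + √(8.552² + 2·9.81·35.3)] / 9.81 = (−8.552 + 27.67) / 9.81 = 1.949 s.
Vertical velocity at impact: v_y = v_y0 − g t = −8.552 − 9.81 × 1.949 = −27.67 m/s.
Speed: |v| = √(vₓ² + v_y²) = √(7.837² + 27.67²) = 28.76 m/s.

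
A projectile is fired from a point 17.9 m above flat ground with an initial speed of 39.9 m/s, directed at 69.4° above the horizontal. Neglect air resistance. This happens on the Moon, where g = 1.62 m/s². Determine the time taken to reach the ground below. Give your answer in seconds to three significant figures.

Components: vₓ = 39.90 cos 69.4° = 14.04 m/s, v_y0 = 39.90 sin 69.4° = 37.35 m/s.
With up positive and y = 0 at the ground: y(t) = 17.9 + (37.35) t − 0.8100 t². Setting y = 0 and taking the positive root: t = [37.35 + √(37.35² + 2·1.62·17.9)] / 1.62 = (37.35 + 38.12) / 1.62 = 46.58 s.

46.6 s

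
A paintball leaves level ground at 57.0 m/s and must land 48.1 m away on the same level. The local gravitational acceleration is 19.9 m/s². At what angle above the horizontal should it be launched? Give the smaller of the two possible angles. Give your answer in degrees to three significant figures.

From R = (v₀²/g) sin 2θ: sin 2θ = 19.9 × 48.1 / 3249.0 = 0.2946.
2θ = 17.13° or 180° − 17.13° = 162.9°, so θ = 8.567° or 81.43°.
The smaller angle is 8.567°.

8.57°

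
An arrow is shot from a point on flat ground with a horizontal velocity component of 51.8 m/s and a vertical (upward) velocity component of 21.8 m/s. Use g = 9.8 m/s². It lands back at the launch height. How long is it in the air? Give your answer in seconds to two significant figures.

4.4 s

Time of flight on level ground: T = 2 v_y0 / g = 2 × 21.80 / 9.80 = 4.449 s.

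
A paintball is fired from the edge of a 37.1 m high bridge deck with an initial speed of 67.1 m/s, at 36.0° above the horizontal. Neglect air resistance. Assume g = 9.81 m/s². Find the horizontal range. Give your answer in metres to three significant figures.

483 m

Horizontal component vₓ = 67.10 cos 36.0° = 54.29 m/s; vertical v_y0 = 67.10 sin 36.0° = 39.44 m/s.
With up positive and y = 0 at the ground: y(t) = 37.1 + (39.44) t − 4.905 t². Setting y = 0 and taking the positive root: t = [39.44 + √(39.44² + 2·9.81·37.1)] / 9.81 = (39.44 + 47.79) / 9.81 = 8.892 s.
Horizontal distance: R = vₓ t = 54.29 × 8.892 = 482.7 m.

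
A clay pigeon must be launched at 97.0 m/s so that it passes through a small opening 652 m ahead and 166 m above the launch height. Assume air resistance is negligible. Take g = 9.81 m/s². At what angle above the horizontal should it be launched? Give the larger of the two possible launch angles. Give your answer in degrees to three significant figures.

64.7°

Trajectory: y = x tanθ − g x² (1 + tan²θ)/(2v₀²). With x = 652, y = 166, v₀ = 97.0, g = 9.81:
221.6 tan²θ − 652 tanθ + (387.6) = 0.
tanθ = [652 ± √(652² − 4 × 221.6 × (387.6))] / (2 × 221.6) = (652 ± 285.5) / 443.2, giving tanθ = 0.8269 or 2.115.
θ = 39.59° or 64.70°; the larger is 64.70°.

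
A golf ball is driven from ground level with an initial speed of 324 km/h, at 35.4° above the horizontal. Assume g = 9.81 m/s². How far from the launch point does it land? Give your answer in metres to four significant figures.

Convert: 324 km/h = 324/3.6 = 90.00 m/s.
Resolve: vₓ = 90.00 cos 35.4° = 73.36 m/s and v_y0 = 90.00 sin 35.4° = 52.14 m/s.
Flight time T = 2 v_y0 / g = 10.63 s.
Horizontal distance R = vₓ T = 73.36 × 10.63 = 779.8 m.

779.8 m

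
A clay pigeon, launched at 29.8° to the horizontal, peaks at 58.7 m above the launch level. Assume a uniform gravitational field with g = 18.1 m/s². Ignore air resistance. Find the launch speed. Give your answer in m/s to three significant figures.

92.8 m/s

At the peak v_y = 0, so v_y0 = √(2gH) = √(2 × 18.1 × 58.7) = 46.10 m/s.
v_y0 = v₀ sin θ ⇒ v₀ = 46.10 / sin 29.8° = 92.76 m/s.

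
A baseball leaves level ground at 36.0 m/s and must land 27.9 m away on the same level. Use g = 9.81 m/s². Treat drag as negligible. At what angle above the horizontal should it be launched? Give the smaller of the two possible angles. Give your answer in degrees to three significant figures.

6.10°

Level-ground range R = v₀² sin(2θ)/g ⇒ sin(2θ) = gR/v₀² = 9.81 × 27.9 / 36.0² = 0.2112.
2θ = 12.19° or 180° − 12.19° = 167.8°, so θ = 6.096° or 83.90°.
The smaller angle is 6.096°.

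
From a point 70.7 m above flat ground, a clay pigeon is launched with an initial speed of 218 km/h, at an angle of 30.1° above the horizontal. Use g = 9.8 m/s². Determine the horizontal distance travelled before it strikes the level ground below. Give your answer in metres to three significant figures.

419 m

Convert: 218 km/h = 218/3.6 = 60.56 m/s.
Components: vₓ = 60.56 cos 30.1° = 52.39 m/s, v_y0 = 60.56 sin 30.1° = 30.37 m/s.
The projectile lands when y = 70.7 + (30.37) t − ½·9.80·t² = 0. Positive root: t = (30.37 + √(30.37² + 2·9.80·70.7)) / 9.80 = (30.37 + 48.04) / 9.80 = 8.001 s.
Horizontal distance: R = vₓ t = 52.39 × 8.001 = 419.2 m.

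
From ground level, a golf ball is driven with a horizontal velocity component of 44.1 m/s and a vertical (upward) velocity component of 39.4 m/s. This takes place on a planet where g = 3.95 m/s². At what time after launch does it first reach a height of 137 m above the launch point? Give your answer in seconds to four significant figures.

Require v_y0 t − ½ g t² = 137, i.e. 1.975 t² − 39.40 t + 137 = 0.
Quadratic formula: t = (39.40 ± √470.06) / 3.95 = (39.40 ± 21.68) / 3.95 → t = 4.486 s or 15.46 s.
The first (ascending) time is 4.486 s.

4.486 s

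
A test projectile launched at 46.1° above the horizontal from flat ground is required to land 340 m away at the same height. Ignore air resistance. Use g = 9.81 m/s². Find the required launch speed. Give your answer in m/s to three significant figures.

57.8 m/s

From R = (v₀² / g) sin 2θ: v₀ = √(gR / sin 2θ).
v₀ = √(9.81 × 340 / sin 92.20°) = √(3335 / 0.9993) = √3337.9 = 57.77 m/s.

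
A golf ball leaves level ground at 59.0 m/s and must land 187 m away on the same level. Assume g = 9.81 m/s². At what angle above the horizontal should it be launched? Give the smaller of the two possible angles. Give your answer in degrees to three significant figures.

Level-ground range R = v₀² sin(2θ)/g ⇒ sin(2θ) = gR/v₀² = 9.81 × 187 / 59.0² = 0.5270.
2θ = 31.80° or 180° − 31.80° = 148.2°, so θ = 15.90° or 74.10°.
The smaller angle is 15.90°.

15.9°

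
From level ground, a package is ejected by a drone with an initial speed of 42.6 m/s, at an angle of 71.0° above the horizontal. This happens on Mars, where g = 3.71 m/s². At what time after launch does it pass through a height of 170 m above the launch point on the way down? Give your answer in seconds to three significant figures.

Horizontal component vₓ = 42.60 cos 71.0° = 13.87 m/s; vertical v_y0 = 42.60 sin 71.0° = 40.28 m/s.
Height y(t) = 40.28 t − 1.855 t² = 170 gives 1.855 t² − 40.28 t + 170 = 0.
t = [40.28 ± √(40.28² − 2·3.71·170)] / 3.71 = (40.28 ± 19.00) / 3.71, so t = 5.736 s or t = 15.98 s.
The descending-branch root is 15.98 s.

16.0 s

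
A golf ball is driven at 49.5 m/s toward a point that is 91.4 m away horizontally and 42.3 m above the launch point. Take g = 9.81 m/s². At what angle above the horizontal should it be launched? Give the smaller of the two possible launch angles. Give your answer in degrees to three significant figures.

Trajectory: y = x tanθ − g x² (1 + tan²θ)/(2v₀²). With x = 91.4, y = 42.3, v₀ = 49.5, g = 9.81:
16.72 tan²θ − 91.4 tanθ + (59.02) = 0.
tanθ = [91.4 ± √(91.4² − 4 × 16.72 × (59.02))] / (2 × 16.72) = (91.4 ± 66.38) / 33.45, giving tanθ = 0.7482 or 4.717.
θ = 36.80° or 78.03°; the smaller is 36.80°.

36.8°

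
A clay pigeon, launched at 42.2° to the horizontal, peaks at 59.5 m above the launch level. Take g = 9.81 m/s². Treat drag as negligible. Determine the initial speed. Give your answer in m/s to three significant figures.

50.9 m/s

At the peak v_y = 0, so v_y0 = √(2gH) = √(2 × 9.81 × 59.5) = 34.17 m/s.
v_y0 = v₀ sin θ ⇒ v₀ = 34.17 / sin 42.2° = 50.87 m/s.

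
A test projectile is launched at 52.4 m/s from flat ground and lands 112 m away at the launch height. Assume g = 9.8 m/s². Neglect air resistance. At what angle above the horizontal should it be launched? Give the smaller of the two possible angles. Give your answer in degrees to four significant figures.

11.78°

Level-ground range R = v₀² sin(2θ)/g ⇒ sin(2θ) = gR/v₀² = 9.80 × 112 / 52.4² = 0.3997.
2θ = 23.56° or 180° − 23.56° = 156.4°, so θ = 11.78° or 78.22°.
The smaller angle is 11.78°.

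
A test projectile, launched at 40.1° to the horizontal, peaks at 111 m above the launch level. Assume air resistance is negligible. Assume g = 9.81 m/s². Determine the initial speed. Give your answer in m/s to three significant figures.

72.5 m/s

At the peak v_y = 0, so v_y0 = √(2gH) = √(2 × 9.81 × 111) = 46.67 m/s.
v_y0 = v₀ sin θ ⇒ v₀ = 46.67 / sin 40.1° = 72.45 m/s.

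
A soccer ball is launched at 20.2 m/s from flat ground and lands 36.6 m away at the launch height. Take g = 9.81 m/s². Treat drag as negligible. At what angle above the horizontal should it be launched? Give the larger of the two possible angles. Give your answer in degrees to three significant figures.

Level-ground range R = v₀² sin(2θ)/g ⇒ sin(2θ) = gR/v₀² = 9.81 × 36.6 / 20.2² = 0.8799.
2θ = 61.63° or 180° − 61.63° = 118.4°, so θ = 30.82° or 59.18°.
The larger angle is 59.18°.

59.2°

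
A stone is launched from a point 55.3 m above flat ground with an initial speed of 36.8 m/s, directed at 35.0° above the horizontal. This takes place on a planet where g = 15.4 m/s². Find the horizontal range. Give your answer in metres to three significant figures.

Horizontal component vₓ = 36.80 cos 35.0° = 30.14 m/s; vertical v_y0 = 36.80 sin 35.0° = 21.11 m/s.
The projectile lands when y = 55.3 + (21.11) t − ½·15.4·t² = 0. Positive root: t = (21.11 + √(21.11² + 2·15.4·55.3)) / 15.4 = (21.11 + 46.35) / 15.4 = 4.381 s.
Horizontal distance: R = vₓ t = 30.14 × 4.381 = 132.1 m.

132 m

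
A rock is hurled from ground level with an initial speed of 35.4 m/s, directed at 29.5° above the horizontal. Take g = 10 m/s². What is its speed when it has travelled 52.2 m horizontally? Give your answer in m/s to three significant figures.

30.8 m/s

Resolve: vₓ = 35.40 cos 29.5° = 30.81 m/s and v_y0 = 35.40 sin 29.5° = 17.43 m/s.
Time to reach x = 52.2 m: t = x/vₓ = 52.2/30.81 = 1.694 s.
Vertical velocity there: v_y = v_y0 − g t = 17.43 − 10.0 × 1.694 = 0.4896 m/s.
Speed: √(vₓ² + v_y²) = √(30.81² + 0.4896²) = 30.81 m/s.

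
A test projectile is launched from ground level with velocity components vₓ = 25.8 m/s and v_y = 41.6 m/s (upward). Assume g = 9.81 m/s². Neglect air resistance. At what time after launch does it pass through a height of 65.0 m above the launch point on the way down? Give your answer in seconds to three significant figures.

Set y = v_y0 t − ½ g t² = 65.0: 4.905 t² − 41.60 t + 65.0 = 0.
t = [41.60 ± √(41.60² − 2·9.81·65.0)] / 9.81 = (41.60 ± 21.34) / 9.81, so t = 2.066 s or t = 6.416 s.
The descending-branch root is 6.416 s.

6.42 s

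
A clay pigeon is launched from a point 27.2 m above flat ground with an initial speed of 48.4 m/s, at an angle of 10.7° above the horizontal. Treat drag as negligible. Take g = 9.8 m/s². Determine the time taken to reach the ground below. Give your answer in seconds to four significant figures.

Horizontal component vₓ = 48.40 cos 10.7° = 47.56 m/s; vertical v_y0 = 48.40 sin 10.7° = 8.986 m/s.
The projectile lands when y = 27.2 + (8.986) t − ½·9.80·t² = 0. Positive root: t = (8.986 + √(8.986² + 2·9.80·27.2)) / 9.80 = (8.986 + 24.78) / 9.80 = 3.445 s.

3.445 s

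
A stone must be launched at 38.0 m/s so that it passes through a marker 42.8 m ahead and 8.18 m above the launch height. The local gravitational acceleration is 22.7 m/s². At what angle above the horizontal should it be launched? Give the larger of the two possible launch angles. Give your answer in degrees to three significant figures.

Trajectory: y = x tanθ − g x² (1 + tan²θ)/(2v₀²). With x = 42.8, y = 8.18, v₀ = 38.0, g = 22.7:
14.40 tan²θ − 42.8 tanθ + (22.58) = 0.
tanθ = [42.8 ± √(42.8² − 4 × 14.40 × (22.58))] / (2 × 14.40) = (42.8 ± 23.05) / 28.80, giving tanθ = 0.6857 or 2.287.
θ = 34.44° or 66.38°; the larger is 66.38°.

66.4°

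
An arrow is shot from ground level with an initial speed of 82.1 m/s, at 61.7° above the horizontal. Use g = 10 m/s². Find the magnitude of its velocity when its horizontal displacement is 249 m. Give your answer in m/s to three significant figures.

Horizontal component vₓ = 82.10 cos 61.7° = 38.92 m/s; vertical v_y0 = 82.10 sin 61.7° = 72.29 m/s.
x = vₓ t ⇒ t = 249/38.92 = 6.397 s.
Vertical velocity there: v_y = v_y0 − g t = 72.29 − 10.0 × 6.397 = 8.314 m/s.
Speed: √(vₓ² + v_y²) = √(38.92² + 8.314²) = 39.80 m/s.

39.8 m/s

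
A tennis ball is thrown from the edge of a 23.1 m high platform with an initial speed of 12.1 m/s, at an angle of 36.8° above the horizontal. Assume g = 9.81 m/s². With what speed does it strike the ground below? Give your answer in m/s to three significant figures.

24.5 m/s

vₓ = 12.10 cos 36.8° = 9.689 m/s; v_y0 = 12.10 sin 36.8° = 7.248 m/s.
With up positive and y = 0 at the ground: y(t) = 23.1 + (7.248) t − 4.905 t². Setting y = 0 and taking the positive root: t = [7.248 + √(7.248² + 2·9.81·23.1)] / 9.81 = (7.248 + 22.49) / 9.81 = 3.031 s.
Vertical velocity at impact: v_y = v_y0 − g t = 7.248 − 9.81 × 3.031 = −22.49 m/s.
Speed: |v| = √(vₓ² + v_y²) = √(9.689² + 22.49²) = 24.49 m/s.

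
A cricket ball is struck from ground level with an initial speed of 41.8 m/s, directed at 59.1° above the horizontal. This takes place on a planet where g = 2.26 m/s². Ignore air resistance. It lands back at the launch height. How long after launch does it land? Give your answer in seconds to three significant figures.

Resolve: vₓ = 41.80 cos 59.1° = 21.47 m/s and v_y0 = 41.80 sin 59.1° = 35.87 m/s.
Landing at launch height ⇒ T = 2 v_y0 / g = 2 × 35.87 / 2.26 = 31.74 s.

31.7 s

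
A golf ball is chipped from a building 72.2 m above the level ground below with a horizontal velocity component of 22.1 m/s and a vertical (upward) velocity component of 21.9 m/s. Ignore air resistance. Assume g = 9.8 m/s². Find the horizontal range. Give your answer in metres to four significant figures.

147.5 m

The projectile lands when y = 72.2 + (21.90) t − ½·9.80·t² = 0. Positive root: t = (21.90 + √(21.90² + 2·9.80·72.2)) / 9.80 = (21.90 + 43.53) / 9.80 = 6.676 s.
Horizontal distance: R = vₓ t = 22.10 × 6.676 = 147.5 m.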